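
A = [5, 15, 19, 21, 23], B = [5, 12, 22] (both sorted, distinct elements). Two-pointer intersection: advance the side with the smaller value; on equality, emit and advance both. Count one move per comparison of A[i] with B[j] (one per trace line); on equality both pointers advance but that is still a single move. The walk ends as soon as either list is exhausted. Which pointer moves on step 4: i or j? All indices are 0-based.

i

i=0 j=0: 5==5 emit, i++,j++
i=1 j=1: 15>12, j++
i=1 j=2: 15<22, i++
i=2 j=2: 19<22, i++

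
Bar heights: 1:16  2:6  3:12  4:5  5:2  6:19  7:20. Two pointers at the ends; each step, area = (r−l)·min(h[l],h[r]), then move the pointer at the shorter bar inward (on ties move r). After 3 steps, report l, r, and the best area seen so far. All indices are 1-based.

[1,7] min(16,20)*6=96 best=96 * → l++
[2,7] min(6,20)*5=30 best=96 → l++
[3,7] min(12,20)*4=48 best=96 → l++

l=4, r=7, best area=96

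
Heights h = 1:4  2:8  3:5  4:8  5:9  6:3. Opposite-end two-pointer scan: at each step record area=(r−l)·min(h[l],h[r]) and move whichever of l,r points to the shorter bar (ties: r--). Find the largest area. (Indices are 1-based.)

l=1 r=6: min(4,3)*5=15 best=15 *, r--
l=1 r=5: min(4,9)*4=16 best=16 *, l++
l=2 r=5: min(8,9)*3=24 best=24 *, l++
l=3 r=5: min(5,9)*2=10 best=24, l++
l=4 r=5: min(8,9)*1=8 best=24, l++

max area = 24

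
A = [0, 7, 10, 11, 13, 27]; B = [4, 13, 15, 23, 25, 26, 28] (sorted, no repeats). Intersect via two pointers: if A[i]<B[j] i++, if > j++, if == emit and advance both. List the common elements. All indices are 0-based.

intersection = [13]

[i=0,j=0] 0<4 → i++
[i=1,j=0] 7>4 → j++
[i=1,j=1] 7<13 → i++
[i=2,j=1] 10<13 → i++
[i=3,j=1] 11<13 → i++
[i=4,j=1] 13==13 emit → i++,j++
[i=5,j=2] 27>15 → j++
[i=5,j=3] 27>23 → j++
[i=5,j=4] 27>25 → j++
[i=5,j=5] 27>26 → j++
[i=5,j=6] 27<28 → i++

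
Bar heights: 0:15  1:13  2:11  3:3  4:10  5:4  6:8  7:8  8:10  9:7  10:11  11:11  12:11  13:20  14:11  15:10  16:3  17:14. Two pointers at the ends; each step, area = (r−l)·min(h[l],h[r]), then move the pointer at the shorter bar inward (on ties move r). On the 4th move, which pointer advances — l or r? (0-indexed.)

[0,17] min(15,14)*17=238 best=238 * → r--
[0,16] min(15,3)*16=48 best=238 → r--
[0,15] min(15,10)*15=150 best=238 → r--
[0,14] min(15,11)*14=154 best=238 → r--

r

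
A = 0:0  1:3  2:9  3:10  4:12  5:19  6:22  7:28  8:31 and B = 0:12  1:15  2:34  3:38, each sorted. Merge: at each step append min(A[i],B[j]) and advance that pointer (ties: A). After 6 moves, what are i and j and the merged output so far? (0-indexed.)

[i=0,j=0] A[i]=0<=B[j]=12 take 0 → i++
[i=1,j=0] A[i]=3<=B[j]=12 take 3 → i++
[i=2,j=0] A[i]=9<=B[j]=12 take 9 → i++
[i=3,j=0] A[i]=10<=B[j]=12 take 10 → i++
[i=4,j=0] A[i]=12<=B[j]=12 take 12 → i++
[i=5,j=0] A[i]=19>B[j]=12 take 12 → j++

i=5, j=1, merged so far=[0, 3, 9, 10, 12, 12]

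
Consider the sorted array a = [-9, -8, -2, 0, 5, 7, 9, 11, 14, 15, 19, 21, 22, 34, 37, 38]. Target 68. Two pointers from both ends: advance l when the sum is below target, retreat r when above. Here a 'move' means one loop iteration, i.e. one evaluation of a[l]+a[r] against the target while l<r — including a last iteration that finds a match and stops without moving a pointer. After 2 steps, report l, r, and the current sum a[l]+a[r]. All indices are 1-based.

l=1 r=16: -9+38=29 <68, l++
l=2 r=16: -8+38=30 <68, l++

l=3, r=16, sum=36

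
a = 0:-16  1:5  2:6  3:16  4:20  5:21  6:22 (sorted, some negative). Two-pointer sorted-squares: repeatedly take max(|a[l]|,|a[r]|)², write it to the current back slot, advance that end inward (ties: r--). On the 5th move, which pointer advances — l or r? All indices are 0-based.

l

[0,6] |-16|<=|22| out[6]=484 → r--
[0,5] |-16|<=|21| out[5]=441 → r--
[0,4] |-16|<=|20| out[4]=400 → r--
[0,3] |-16|<=|16| out[3]=256 → r--
[0,2] |-16|>|6| out[2]=256 → l++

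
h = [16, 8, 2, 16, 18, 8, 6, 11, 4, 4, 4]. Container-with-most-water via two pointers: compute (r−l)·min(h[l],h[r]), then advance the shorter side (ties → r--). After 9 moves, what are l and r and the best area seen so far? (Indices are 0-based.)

l=0 r=10: min(16,4)*10=40 best=40 *, r--
l=0 r=9: min(16,4)*9=36 best=40, r--
l=0 r=8: min(16,4)*8=32 best=40, r--
l=0 r=7: min(16,11)*7=77 best=77 *, r--
l=0 r=6: min(16,6)*6=36 best=77, r--
l=0 r=5: min(16,8)*5=40 best=77, r--
l=0 r=4: min(16,18)*4=64 best=77, l++
l=1 r=4: min(8,18)*3=24 best=77, l++
l=2 r=4: min(2,18)*2=4 best=77, l++

l=3, r=4, best area=77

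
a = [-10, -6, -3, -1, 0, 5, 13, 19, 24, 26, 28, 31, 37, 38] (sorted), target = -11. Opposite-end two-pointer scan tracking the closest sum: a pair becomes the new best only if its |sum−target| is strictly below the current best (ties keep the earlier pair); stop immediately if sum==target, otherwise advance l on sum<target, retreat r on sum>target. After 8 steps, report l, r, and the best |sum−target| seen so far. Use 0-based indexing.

l=0, r=5, best |Δ|=14

l=0 r=13: -10+38=28 d=39 *, r--
l=0 r=12: -10+37=27 d=38 *, r--
l=0 r=11: -10+31=21 d=32 *, r--
l=0 r=10: -10+28=18 d=29 *, r--
l=0 r=9: -10+26=16 d=27 *, r--
l=0 r=8: -10+24=14 d=25 *, r--
l=0 r=7: -10+19=9 d=20 *, r--
l=0 r=6: -10+13=3 d=14 *, r--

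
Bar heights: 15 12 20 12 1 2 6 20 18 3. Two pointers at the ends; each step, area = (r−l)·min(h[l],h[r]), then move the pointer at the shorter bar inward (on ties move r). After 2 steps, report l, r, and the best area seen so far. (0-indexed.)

[0,9] min(15,3)*9=27 best=27 * → r--
[0,8] min(15,18)*8=120 best=120 * → l++

l=1, r=8, best area=120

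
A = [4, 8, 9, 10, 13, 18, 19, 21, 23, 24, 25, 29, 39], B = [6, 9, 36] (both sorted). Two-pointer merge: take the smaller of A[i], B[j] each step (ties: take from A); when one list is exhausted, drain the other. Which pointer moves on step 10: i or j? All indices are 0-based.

[i=0,j=0] A[i]=4<=B[j]=6 take 4 → i++
[i=1,j=0] A[i]=8>B[j]=6 take 6 → j++
[i=1,j=1] A[i]=8<=B[j]=9 take 8 → i++
[i=2,j=1] A[i]=9<=B[j]=9 take 9 → i++
[i=3,j=1] A[i]=10>B[j]=9 take 9 → j++
[i=3,j=2] A[i]=10<=B[j]=36 take 10 → i++
[i=4,j=2] A[i]=13<=B[j]=36 take 13 → i++
[i=5,j=2] A[i]=18<=B[j]=36 take 18 → i++
[i=6,j=2] A[i]=19<=B[j]=36 take 19 → i++
[i=7,j=2] A[i]=21<=B[j]=36 take 21 → i++

i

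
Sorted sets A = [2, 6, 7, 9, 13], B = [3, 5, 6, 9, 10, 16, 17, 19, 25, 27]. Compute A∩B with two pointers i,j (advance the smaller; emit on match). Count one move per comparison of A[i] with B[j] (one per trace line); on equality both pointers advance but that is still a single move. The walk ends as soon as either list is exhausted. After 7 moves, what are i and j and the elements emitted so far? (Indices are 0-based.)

[i=0,j=0] 2<3 → i++
[i=1,j=0] 6>3 → j++
[i=1,j=1] 6>5 → j++
[i=1,j=2] 6==6 emit → i++,j++
[i=2,j=3] 7<9 → i++
[i=3,j=3] 9==9 emit → i++,j++
[i=4,j=4] 13>10 → j++

i=4, j=5, emitted=[6, 9]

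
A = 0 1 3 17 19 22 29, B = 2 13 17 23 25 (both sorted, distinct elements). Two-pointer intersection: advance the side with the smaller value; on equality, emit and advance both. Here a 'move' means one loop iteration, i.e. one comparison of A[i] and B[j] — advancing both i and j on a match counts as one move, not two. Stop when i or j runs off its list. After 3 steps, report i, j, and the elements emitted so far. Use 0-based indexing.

i=2, j=1, emitted=[]

i=0 j=0: 0<2, i++
i=1 j=0: 1<2, i++
i=2 j=0: 3>2, j++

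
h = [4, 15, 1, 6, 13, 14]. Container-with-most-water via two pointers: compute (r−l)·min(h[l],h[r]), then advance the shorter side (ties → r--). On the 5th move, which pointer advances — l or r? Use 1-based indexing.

[1,6] min(4,14)*5=20 best=20 * → l++
[2,6] min(15,14)*4=56 best=56 * → r--
[2,5] min(15,13)*3=39 best=56 → r--
[2,4] min(15,6)*2=12 best=56 → r--
[2,3] min(15,1)*1=1 best=56 → r--

r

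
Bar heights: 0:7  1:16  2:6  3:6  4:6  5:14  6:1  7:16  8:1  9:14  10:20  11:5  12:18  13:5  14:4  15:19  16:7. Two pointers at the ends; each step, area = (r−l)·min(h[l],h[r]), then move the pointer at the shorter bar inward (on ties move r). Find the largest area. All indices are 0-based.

[0,16] min(7,7)*16=112 best=112 * → r--
[0,15] min(7,19)*15=105 best=112 → l++
[1,15] min(16,19)*14=224 best=224 * → l++
[2,15] min(6,19)*13=78 best=224 → l++
[3,15] min(6,19)*12=72 best=224 → l++
[4,15] min(6,19)*11=66 best=224 → l++
[5,15] min(14,19)*10=140 best=224 → l++
[6,15] min(1,19)*9=9 best=224 → l++
[7,15] min(16,19)*8=128 best=224 → l++
[8,15] min(1,19)*7=7 best=224 → l++
[9,15] min(14,19)*6=84 best=224 → l++
[10,15] min(20,19)*5=95 best=224 → r--
[10,14] min(20,4)*4=16 best=224 → r--
[10,13] min(20,5)*3=15 best=224 → r--
[10,12] min(20,18)*2=36 best=224 → r--
[10,11] min(20,5)*1=5 best=224 → r--

max area = 224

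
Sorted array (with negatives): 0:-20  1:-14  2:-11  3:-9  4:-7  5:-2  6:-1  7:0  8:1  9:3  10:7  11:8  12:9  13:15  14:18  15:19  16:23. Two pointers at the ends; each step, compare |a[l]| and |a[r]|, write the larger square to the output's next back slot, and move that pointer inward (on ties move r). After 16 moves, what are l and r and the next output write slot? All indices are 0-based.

l=7, r=7, next write slot=0

l=0 r=16: |-20|<=|23| out[16]=529, r--
l=0 r=15: |-20|>|19| out[15]=400, l++
l=1 r=15: |-14|<=|19| out[14]=361, r--
l=1 r=14: |-14|<=|18| out[13]=324, r--
l=1 r=13: |-14|<=|15| out[12]=225, r--
l=1 r=12: |-14|>|9| out[11]=196, l++
l=2 r=12: |-11|>|9| out[10]=121, l++
l=3 r=12: |-9|<=|9| out[9]=81, r--
l=3 r=11: |-9|>|8| out[8]=81, l++
l=4 r=11: |-7|<=|8| out[7]=64, r--
l=4 r=10: |-7|<=|7| out[6]=49, r--
l=4 r=9: |-7|>|3| out[5]=49, l++
l=5 r=9: |-2|<=|3| out[4]=9, r--
l=5 r=8: |-2|>|1| out[3]=4, l++
l=6 r=8: |-1|<=|1| out[2]=1, r--
l=6 r=7: |-1|>|0| out[1]=1, l++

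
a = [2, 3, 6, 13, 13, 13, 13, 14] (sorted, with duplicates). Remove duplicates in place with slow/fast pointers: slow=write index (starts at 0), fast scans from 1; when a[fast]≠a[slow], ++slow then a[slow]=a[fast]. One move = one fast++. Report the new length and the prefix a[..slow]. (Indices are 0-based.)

length 5; prefix = [2, 3, 6, 13, 14]

(s=0,f=1) a[fast]=3≠a[slow]=2 write a[1]=3 → slow++,fast++
(s=1,f=2) a[fast]=6≠a[slow]=3 write a[2]=6 → slow++,fast++
(s=2,f=3) a[fast]=13≠a[slow]=6 write a[3]=13 → slow++,fast++
(s=3,f=4) a[fast]=13=a[slow] dup → fast++
(s=3,f=5) a[fast]=13=a[slow] dup → fast++
(s=3,f=6) a[fast]=13=a[slow] dup → fast++
(s=3,f=7) a[fast]=14≠a[slow]=13 write a[4]=14 → slow++,fast++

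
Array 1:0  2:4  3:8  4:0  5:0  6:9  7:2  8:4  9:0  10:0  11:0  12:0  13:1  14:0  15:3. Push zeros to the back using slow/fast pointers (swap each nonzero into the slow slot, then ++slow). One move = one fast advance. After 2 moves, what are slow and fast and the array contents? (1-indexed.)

(s=1,f=1) a[fast]=0 → fast++
(s=1,f=2) a[fast]=4≠0 swap→a[1]=4 → slow++,fast++

slow=2, fast=3, a=[4, 0, 8, 0, 0, 9, 2, 4, 0, 0, 0, 0, 1, 0, 3]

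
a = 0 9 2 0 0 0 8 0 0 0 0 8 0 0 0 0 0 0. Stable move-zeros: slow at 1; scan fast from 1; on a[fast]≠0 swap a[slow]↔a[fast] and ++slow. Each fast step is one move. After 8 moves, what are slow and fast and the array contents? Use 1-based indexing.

slow=4, fast=9, a=[9, 2, 8, 0, 0, 0, 0, 0, 0, 0, 0, 8, 0, 0, 0, 0, 0, 0]

slow=1 fast=1: a[fast]=0, fast++
slow=1 fast=2: a[fast]=9≠0 swap→a[1]=9, slow++,fast++
slow=2 fast=3: a[fast]=2≠0 swap→a[2]=2, slow++,fast++
slow=3 fast=4: a[fast]=0, fast++
slow=3 fast=5: a[fast]=0, fast++
slow=3 fast=6: a[fast]=0, fast++
slow=3 fast=7: a[fast]=8≠0 swap→a[3]=8, slow++,fast++
slow=4 fast=8: a[fast]=0, fast++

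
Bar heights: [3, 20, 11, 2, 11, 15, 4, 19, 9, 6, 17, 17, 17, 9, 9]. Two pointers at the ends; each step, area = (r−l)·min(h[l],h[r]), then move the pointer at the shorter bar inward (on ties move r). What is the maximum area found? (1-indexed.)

[1,15] min(3,9)*14=42 best=42 * → l++
[2,15] min(20,9)*13=117 best=117 * → r--
[2,14] min(20,9)*12=108 best=117 → r--
[2,13] min(20,17)*11=187 best=187 * → r--
[2,12] min(20,17)*10=170 best=187 → r--
[2,11] min(20,17)*9=153 best=187 → r--
[2,10] min(20,6)*8=48 best=187 → r--
[2,9] min(20,9)*7=63 best=187 → r--
[2,8] min(20,19)*6=114 best=187 → r--
[2,7] min(20,4)*5=20 best=187 → r--
[2,6] min(20,15)*4=60 best=187 → r--
[2,5] min(20,11)*3=33 best=187 → r--
[2,4] min(20,2)*2=4 best=187 → r--
[2,3] min(20,11)*1=11 best=187 → r--

max area = 187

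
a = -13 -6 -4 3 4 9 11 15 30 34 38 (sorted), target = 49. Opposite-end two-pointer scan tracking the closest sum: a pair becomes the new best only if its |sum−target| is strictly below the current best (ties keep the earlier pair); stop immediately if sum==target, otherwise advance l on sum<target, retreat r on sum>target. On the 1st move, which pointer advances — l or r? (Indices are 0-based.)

l

[0,10] -13+38=25 d=24 * → l++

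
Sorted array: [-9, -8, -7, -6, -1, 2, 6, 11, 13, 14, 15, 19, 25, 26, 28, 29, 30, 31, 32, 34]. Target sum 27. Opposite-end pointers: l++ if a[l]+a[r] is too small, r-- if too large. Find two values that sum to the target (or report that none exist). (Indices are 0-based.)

(-7, 34)

[0,19] -9+34=25 <27 → l++
[1,19] -8+34=26 <27 → l++
[2,19] -7+34=27 → found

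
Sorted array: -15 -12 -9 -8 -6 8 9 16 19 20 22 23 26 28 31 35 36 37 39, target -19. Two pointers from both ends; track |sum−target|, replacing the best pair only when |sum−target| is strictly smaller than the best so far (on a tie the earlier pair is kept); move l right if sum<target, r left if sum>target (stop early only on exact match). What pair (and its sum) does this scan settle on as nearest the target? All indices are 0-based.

[0,18] -15+39=24 d=43 * → r--
[0,17] -15+37=22 d=41 * → r--
[0,16] -15+36=21 d=40 * → r--
[0,15] -15+35=20 d=39 * → r--
[0,14] -15+31=16 d=35 * → r--
[0,13] -15+28=13 d=32 * → r--
[0,12] -15+26=11 d=30 * → r--
[0,11] -15+23=8 d=27 * → r--
[0,10] -15+22=7 d=26 * → r--
[0,9] -15+20=5 d=24 * → r--
[0,8] -15+19=4 d=23 * → r--
[0,7] -15+16=1 d=20 * → r--
[0,6] -15+9=-6 d=13 * → r--
[0,5] -15+8=-7 d=12 * → r--
[0,4] -15+-6=-21 d=2 * → l++
[1,4] -12+-6=-18 d=1 * → r--
[1,3] -12+-8=-20 d=1 → l++
[2,3] -9+-8=-17 d=2 → r--

pair (-12, -6) with sum -18 (|Δ|=1)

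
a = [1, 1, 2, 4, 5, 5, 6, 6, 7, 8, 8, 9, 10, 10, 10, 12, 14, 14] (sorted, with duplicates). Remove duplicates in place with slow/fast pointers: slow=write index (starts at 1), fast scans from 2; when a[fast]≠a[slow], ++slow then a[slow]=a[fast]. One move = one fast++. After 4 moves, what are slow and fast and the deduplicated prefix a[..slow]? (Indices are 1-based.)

(s=1,f=2) a[fast]=1=a[slow] dup → fast++
(s=1,f=3) a[fast]=2≠a[slow]=1 write a[2]=2 → slow++,fast++
(s=2,f=4) a[fast]=4≠a[slow]=2 write a[3]=4 → slow++,fast++
(s=3,f=5) a[fast]=5≠a[slow]=4 write a[4]=5 → slow++,fast++

slow=4, fast=6, prefix=[1, 2, 4, 5]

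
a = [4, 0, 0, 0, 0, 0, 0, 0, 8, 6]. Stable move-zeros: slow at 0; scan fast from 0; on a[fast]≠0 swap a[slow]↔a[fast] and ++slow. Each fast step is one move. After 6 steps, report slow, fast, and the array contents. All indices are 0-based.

(s=0,f=0) a[fast]=4≠0 swap→a[0]=4 → slow++,fast++
(s=1,f=1) a[fast]=0 → fast++
(s=1,f=2) a[fast]=0 → fast++
(s=1,f=3) a[fast]=0 → fast++
(s=1,f=4) a[fast]=0 → fast++
(s=1,f=5) a[fast]=0 → fast++

slow=1, fast=6, a=[4, 0, 0, 0, 0, 0, 0, 0, 8, 6]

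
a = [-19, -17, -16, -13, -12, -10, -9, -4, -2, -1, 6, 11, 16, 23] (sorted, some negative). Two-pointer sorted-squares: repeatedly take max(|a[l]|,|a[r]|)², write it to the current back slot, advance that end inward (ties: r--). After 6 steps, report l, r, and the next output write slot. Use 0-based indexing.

l=4, r=11, next write slot=7

l=0 r=13: |-19|<=|23| out[13]=529, r--
l=0 r=12: |-19|>|16| out[12]=361, l++
l=1 r=12: |-17|>|16| out[11]=289, l++
l=2 r=12: |-16|<=|16| out[10]=256, r--
l=2 r=11: |-16|>|11| out[9]=256, l++
l=3 r=11: |-13|>|11| out[8]=169, l++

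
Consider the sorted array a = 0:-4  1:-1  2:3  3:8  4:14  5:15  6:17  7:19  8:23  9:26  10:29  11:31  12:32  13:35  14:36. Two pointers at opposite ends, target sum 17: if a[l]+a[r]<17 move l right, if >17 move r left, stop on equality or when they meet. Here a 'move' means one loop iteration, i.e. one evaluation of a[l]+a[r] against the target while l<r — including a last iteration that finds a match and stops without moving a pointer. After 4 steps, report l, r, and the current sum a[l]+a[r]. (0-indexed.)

[0,14] -4+36=32 >17 → r--
[0,13] -4+35=31 >17 → r--
[0,12] -4+32=28 >17 → r--
[0,11] -4+31=27 >17 → r--

l=0, r=10, sum=25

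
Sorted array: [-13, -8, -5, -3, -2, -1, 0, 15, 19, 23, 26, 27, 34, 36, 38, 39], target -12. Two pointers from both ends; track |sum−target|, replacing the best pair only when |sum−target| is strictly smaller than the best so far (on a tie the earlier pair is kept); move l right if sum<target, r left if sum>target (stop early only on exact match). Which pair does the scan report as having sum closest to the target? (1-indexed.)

pair (-13, 0) with sum -13 (|Δ|=1)

l=1 r=16: -13+39=26 d=38 *, r--
l=1 r=15: -13+38=25 d=37 *, r--
l=1 r=14: -13+36=23 d=35 *, r--
l=1 r=13: -13+34=21 d=33 *, r--
l=1 r=12: -13+27=14 d=26 *, r--
l=1 r=11: -13+26=13 d=25 *, r--
l=1 r=10: -13+23=10 d=22 *, r--
l=1 r=9: -13+19=6 d=18 *, r--
l=1 r=8: -13+15=2 d=14 *, r--
l=1 r=7: -13+0=-13 d=1 *, l++
l=2 r=7: -8+0=-8 d=4, r--
l=2 r=6: -8+-1=-9 d=3, r--
l=2 r=5: -8+-2=-10 d=2, r--
l=2 r=4: -8+-3=-11 d=1, r--
l=2 r=3: -8+-5=-13 d=1, l++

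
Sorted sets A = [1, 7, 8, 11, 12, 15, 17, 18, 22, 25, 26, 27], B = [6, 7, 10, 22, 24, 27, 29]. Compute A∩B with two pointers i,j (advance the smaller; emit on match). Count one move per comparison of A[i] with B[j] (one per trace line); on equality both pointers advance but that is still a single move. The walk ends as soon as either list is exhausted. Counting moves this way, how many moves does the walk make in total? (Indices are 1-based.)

[i=1,j=1] 1<6 → i++
[i=2,j=1] 7>6 → j++
[i=2,j=2] 7==7 emit → i++,j++
[i=3,j=3] 8<10 → i++
[i=4,j=3] 11>10 → j++
[i=4,j=4] 11<22 → i++
[i=5,j=4] 12<22 → i++
[i=6,j=4] 15<22 → i++
[i=7,j=4] 17<22 → i++
[i=8,j=4] 18<22 → i++
[i=9,j=4] 22==22 emit → i++,j++
[i=10,j=5] 25>24 → j++
[i=10,j=6] 25<27 → i++
[i=11,j=6] 26<27 → i++
[i=12,j=6] 27==27 emit → i++,j++

15 moves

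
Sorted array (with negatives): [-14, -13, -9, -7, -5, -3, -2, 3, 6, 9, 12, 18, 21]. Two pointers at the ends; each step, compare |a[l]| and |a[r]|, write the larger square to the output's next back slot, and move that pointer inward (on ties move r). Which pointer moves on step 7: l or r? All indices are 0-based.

l

l=0 r=12: |-14|<=|21| out[12]=441, r--
l=0 r=11: |-14|<=|18| out[11]=324, r--
l=0 r=10: |-14|>|12| out[10]=196, l++
l=1 r=10: |-13|>|12| out[9]=169, l++
l=2 r=10: |-9|<=|12| out[8]=144, r--
l=2 r=9: |-9|<=|9| out[7]=81, r--
l=2 r=8: |-9|>|6| out[6]=81, l++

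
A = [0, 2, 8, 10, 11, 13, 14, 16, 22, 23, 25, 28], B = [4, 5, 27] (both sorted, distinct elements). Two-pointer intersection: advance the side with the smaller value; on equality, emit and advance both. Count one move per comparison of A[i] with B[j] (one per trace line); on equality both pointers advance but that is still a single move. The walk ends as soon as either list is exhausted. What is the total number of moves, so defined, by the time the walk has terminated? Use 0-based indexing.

i=0 j=0: 0<4, i++
i=1 j=0: 2<4, i++
i=2 j=0: 8>4, j++
i=2 j=1: 8>5, j++
i=2 j=2: 8<27, i++
i=3 j=2: 10<27, i++
i=4 j=2: 11<27, i++
i=5 j=2: 13<27, i++
i=6 j=2: 14<27, i++
i=7 j=2: 16<27, i++
i=8 j=2: 22<27, i++
i=9 j=2: 23<27, i++
i=10 j=2: 25<27, i++
i=11 j=2: 28>27, j++

14 moves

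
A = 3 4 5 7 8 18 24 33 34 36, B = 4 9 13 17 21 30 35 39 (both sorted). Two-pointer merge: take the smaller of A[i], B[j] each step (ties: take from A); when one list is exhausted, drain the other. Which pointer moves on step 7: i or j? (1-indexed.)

j

i=1 j=1: A[i]=3<=B[j]=4 take 3, i++
i=2 j=1: A[i]=4<=B[j]=4 take 4, i++
i=3 j=1: A[i]=5>B[j]=4 take 4, j++
i=3 j=2: A[i]=5<=B[j]=9 take 5, i++
i=4 j=2: A[i]=7<=B[j]=9 take 7, i++
i=5 j=2: A[i]=8<=B[j]=9 take 8, i++
i=6 j=2: A[i]=18>B[j]=9 take 9, j++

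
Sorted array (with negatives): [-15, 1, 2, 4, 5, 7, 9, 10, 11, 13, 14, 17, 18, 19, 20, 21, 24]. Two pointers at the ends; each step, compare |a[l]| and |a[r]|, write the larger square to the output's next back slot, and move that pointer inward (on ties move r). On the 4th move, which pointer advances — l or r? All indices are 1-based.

r

[1,17] |-15|<=|24| out[17]=576 → r--
[1,16] |-15|<=|21| out[16]=441 → r--
[1,15] |-15|<=|20| out[15]=400 → r--
[1,14] |-15|<=|19| out[14]=361 → r--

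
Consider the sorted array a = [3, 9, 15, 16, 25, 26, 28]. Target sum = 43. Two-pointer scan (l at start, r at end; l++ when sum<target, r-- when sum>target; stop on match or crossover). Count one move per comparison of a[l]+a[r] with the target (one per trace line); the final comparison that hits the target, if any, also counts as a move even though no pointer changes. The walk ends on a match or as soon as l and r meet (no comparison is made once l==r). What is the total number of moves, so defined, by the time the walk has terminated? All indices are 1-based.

3 moves

[1,7] 3+28=31 <43 → l++
[2,7] 9+28=37 <43 → l++
[3,7] 15+28=43 → found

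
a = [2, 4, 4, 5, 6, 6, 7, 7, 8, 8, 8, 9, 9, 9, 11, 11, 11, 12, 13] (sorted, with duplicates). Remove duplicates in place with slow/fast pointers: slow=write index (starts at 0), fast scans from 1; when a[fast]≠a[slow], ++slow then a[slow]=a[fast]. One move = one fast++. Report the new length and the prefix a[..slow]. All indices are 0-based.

length 10; prefix = [2, 4, 5, 6, 7, 8, 9, 11, 12, 13]

(s=0,f=1) a[fast]=4≠a[slow]=2 write a[1]=4 → slow++,fast++
(s=1,f=2) a[fast]=4=a[slow] dup → fast++
(s=1,f=3) a[fast]=5≠a[slow]=4 write a[2]=5 → slow++,fast++
(s=2,f=4) a[fast]=6≠a[slow]=5 write a[3]=6 → slow++,fast++
(s=3,f=5) a[fast]=6=a[slow] dup → fast++
(s=3,f=6) a[fast]=7≠a[slow]=6 write a[4]=7 → slow++,fast++
(s=4,f=7) a[fast]=7=a[slow] dup → fast++
(s=4,f=8) a[fast]=8≠a[slow]=7 write a[5]=8 → slow++,fast++
(s=5,f=9) a[fast]=8=a[slow] dup → fast++
(s=5,f=10) a[fast]=8=a[slow] dup → fast++
(s=5,f=11) a[fast]=9≠a[slow]=8 write a[6]=9 → slow++,fast++
(s=6,f=12) a[fast]=9=a[slow] dup → fast++
(s=6,f=13) a[fast]=9=a[slow] dup → fast++
(s=6,f=14) a[fast]=11≠a[slow]=9 write a[7]=11 → slow++,fast++
(s=7,f=15) a[fast]=11=a[slow] dup → fast++
(s=7,f=16) a[fast]=11=a[slow] dup → fast++
(s=7,f=17) a[fast]=12≠a[slow]=11 write a[8]=12 → slow++,fast++
(s=8,f=18) a[fast]=13≠a[slow]=12 write a[9]=13 → slow++,fast++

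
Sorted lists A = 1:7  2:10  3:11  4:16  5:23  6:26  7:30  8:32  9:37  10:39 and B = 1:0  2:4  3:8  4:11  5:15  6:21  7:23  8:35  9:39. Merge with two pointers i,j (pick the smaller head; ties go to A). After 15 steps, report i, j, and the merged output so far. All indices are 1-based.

i=9, j=8, merged so far=[0, 4, 7, 8, 10, 11, 11, 15, 16, 21, 23, 23, 26, 30, 32]

[i=1,j=1] A[i]=7>B[j]=0 take 0 → j++
[i=1,j=2] A[i]=7>B[j]=4 take 4 → j++
[i=1,j=3] A[i]=7<=B[j]=8 take 7 → i++
[i=2,j=3] A[i]=10>B[j]=8 take 8 → j++
[i=2,j=4] A[i]=10<=B[j]=11 take 10 → i++
[i=3,j=4] A[i]=11<=B[j]=11 take 11 → i++
[i=4,j=4] A[i]=16>B[j]=11 take 11 → j++
[i=4,j=5] A[i]=16>B[j]=15 take 15 → j++
[i=4,j=6] A[i]=16<=B[j]=21 take 16 → i++
[i=5,j=6] A[i]=23>B[j]=21 take 21 → j++
[i=5,j=7] A[i]=23<=B[j]=23 take 23 → i++
[i=6,j=7] A[i]=26>B[j]=23 take 23 → j++
[i=6,j=8] A[i]=26<=B[j]=35 take 26 → i++
[i=7,j=8] A[i]=30<=B[j]=35 take 30 → i++
[i=8,j=8] A[i]=32<=B[j]=35 take 32 → i++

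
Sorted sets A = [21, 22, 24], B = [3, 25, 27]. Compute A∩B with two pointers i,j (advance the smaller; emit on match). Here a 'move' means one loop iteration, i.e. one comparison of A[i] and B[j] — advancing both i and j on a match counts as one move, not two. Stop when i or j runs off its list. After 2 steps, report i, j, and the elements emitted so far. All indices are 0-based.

i=1, j=1, emitted=[]

[i=0,j=0] 21>3 → j++
[i=0,j=1] 21<25 → i++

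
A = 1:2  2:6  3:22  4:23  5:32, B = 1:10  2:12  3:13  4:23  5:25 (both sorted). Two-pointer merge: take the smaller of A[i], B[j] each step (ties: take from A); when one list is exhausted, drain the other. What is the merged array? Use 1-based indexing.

[2, 6, 10, 12, 13, 22, 23, 23, 25, 32]

[i=1,j=1] A[i]=2<=B[j]=10 take 2 → i++
[i=2,j=1] A[i]=6<=B[j]=10 take 6 → i++
[i=3,j=1] A[i]=22>B[j]=10 take 10 → j++
[i=3,j=2] A[i]=22>B[j]=12 take 12 → j++
[i=3,j=3] A[i]=22>B[j]=13 take 13 → j++
[i=3,j=4] A[i]=22<=B[j]=23 take 22 → i++
[i=4,j=4] A[i]=23<=B[j]=23 take 23 → i++
[i=5,j=4] A[i]=32>B[j]=23 take 23 → j++
[i=5,j=5] A[i]=32>B[j]=25 take 25 → j++
[i=5,j=6] B done, take A[i]=32 → i++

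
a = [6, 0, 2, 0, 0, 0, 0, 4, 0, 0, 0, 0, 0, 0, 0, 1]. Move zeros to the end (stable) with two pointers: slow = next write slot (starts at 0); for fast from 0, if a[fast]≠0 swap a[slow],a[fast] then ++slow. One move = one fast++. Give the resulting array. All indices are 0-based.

(s=0,f=0) a[fast]=6≠0 swap→a[0]=6 → slow++,fast++
(s=1,f=1) a[fast]=0 → fast++
(s=1,f=2) a[fast]=2≠0 swap→a[1]=2 → slow++,fast++
(s=2,f=3) a[fast]=0 → fast++
(s=2,f=4) a[fast]=0 → fast++
(s=2,f=5) a[fast]=0 → fast++
(s=2,f=6) a[fast]=0 → fast++
(s=2,f=7) a[fast]=4≠0 swap→a[2]=4 → slow++,fast++
(s=3,f=8) a[fast]=0 → fast++
(s=3,f=9) a[fast]=0 → fast++
(s=3,f=10) a[fast]=0 → fast++
(s=3,f=11) a[fast]=0 → fast++
(s=3,f=12) a[fast]=0 → fast++
(s=3,f=13) a[fast]=0 → fast++
(s=3,f=14) a[fast]=0 → fast++
(s=3,f=15) a[fast]=1≠0 swap→a[3]=1 → slow++,fast++

[6, 2, 4, 1, 0, 0, 0, 0, 0, 0, 0, 0, 0, 0, 0, 0]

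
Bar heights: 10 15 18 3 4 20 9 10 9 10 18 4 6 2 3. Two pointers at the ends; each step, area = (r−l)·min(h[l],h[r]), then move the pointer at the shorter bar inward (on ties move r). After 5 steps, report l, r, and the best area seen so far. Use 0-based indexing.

l=1, r=10, best area=100

[0,14] min(10,3)*14=42 best=42 * → r--
[0,13] min(10,2)*13=26 best=42 → r--
[0,12] min(10,6)*12=72 best=72 * → r--
[0,11] min(10,4)*11=44 best=72 → r--
[0,10] min(10,18)*10=100 best=100 * → l++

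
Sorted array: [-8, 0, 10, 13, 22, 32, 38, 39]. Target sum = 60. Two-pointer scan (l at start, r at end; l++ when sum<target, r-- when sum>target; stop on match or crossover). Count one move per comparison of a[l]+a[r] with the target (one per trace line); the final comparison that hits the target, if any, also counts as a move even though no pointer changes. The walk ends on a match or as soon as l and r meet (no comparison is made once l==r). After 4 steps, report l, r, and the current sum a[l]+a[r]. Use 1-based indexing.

l=5, r=8, sum=61

l=1 r=8: -8+39=31 <60, l++
l=2 r=8: 0+39=39 <60, l++
l=3 r=8: 10+39=49 <60, l++
l=4 r=8: 13+39=52 <60, l++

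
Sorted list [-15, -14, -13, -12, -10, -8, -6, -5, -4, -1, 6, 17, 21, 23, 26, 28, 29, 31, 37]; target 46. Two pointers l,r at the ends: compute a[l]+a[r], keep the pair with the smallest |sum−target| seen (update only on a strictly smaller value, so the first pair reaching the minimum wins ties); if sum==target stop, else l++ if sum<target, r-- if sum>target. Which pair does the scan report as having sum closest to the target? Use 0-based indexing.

l=0 r=18: -15+37=22 d=24 *, l++
l=1 r=18: -14+37=23 d=23 *, l++
l=2 r=18: -13+37=24 d=22 *, l++
l=3 r=18: -12+37=25 d=21 *, l++
l=4 r=18: -10+37=27 d=19 *, l++
l=5 r=18: -8+37=29 d=17 *, l++
l=6 r=18: -6+37=31 d=15 *, l++
l=7 r=18: -5+37=32 d=14 *, l++
l=8 r=18: -4+37=33 d=13 *, l++
l=9 r=18: -1+37=36 d=10 *, l++
l=10 r=18: 6+37=43 d=3 *, l++
l=11 r=18: 17+37=54 d=8, r--
l=11 r=17: 17+31=48 d=2 *, r--
l=11 r=16: 17+29=46 d=0 *, stop

pair (17, 29) with sum 46 (|Δ|=0)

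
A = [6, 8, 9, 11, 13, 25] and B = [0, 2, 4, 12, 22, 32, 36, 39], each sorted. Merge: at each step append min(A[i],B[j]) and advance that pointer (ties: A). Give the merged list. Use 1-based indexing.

[0, 2, 4, 6, 8, 9, 11, 12, 13, 22, 25, 32, 36, 39]

i=1 j=1: A[i]=6>B[j]=0 take 0, j++
i=1 j=2: A[i]=6>B[j]=2 take 2, j++
i=1 j=3: A[i]=6>B[j]=4 take 4, j++
i=1 j=4: A[i]=6<=B[j]=12 take 6, i++
i=2 j=4: A[i]=8<=B[j]=12 take 8, i++
i=3 j=4: A[i]=9<=B[j]=12 take 9, i++
i=4 j=4: A[i]=11<=B[j]=12 take 11, i++
i=5 j=4: A[i]=13>B[j]=12 take 12, j++
i=5 j=5: A[i]=13<=B[j]=22 take 13, i++
i=6 j=5: A[i]=25>B[j]=22 take 22, j++
i=6 j=6: A[i]=25<=B[j]=32 take 25, i++
i=7 j=6: A done, take B[j]=32, j++
i=7 j=7: A done, take B[j]=36, j++
i=7 j=8: A done, take B[j]=39, j++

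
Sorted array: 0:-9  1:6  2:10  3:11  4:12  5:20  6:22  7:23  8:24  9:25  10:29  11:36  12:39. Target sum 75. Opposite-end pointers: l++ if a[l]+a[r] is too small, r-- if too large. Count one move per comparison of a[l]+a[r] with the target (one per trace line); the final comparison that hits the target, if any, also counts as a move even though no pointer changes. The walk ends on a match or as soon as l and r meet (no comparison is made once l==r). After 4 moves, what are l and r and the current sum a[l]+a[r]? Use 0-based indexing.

l=0 r=12: -9+39=30 <75, l++
l=1 r=12: 6+39=45 <75, l++
l=2 r=12: 10+39=49 <75, l++
l=3 r=12: 11+39=50 <75, l++

l=4, r=12, sum=51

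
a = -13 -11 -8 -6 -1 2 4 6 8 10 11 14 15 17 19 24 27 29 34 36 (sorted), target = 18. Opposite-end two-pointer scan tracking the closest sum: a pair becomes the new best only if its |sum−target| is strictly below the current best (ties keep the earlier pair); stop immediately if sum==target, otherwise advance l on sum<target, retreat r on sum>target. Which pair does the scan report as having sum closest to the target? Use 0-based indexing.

pair (-11, 29) with sum 18 (|Δ|=0)

l=0 r=19: -13+36=23 d=5 *, r--
l=0 r=18: -13+34=21 d=3 *, r--
l=0 r=17: -13+29=16 d=2 *, l++
l=1 r=17: -11+29=18 d=0 *, stop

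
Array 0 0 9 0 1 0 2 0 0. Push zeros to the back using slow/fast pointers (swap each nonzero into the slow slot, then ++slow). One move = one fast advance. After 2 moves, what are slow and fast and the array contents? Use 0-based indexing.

slow=0 fast=0: a[fast]=0, fast++
slow=0 fast=1: a[fast]=0, fast++

slow=0, fast=2, a=[0, 0, 9, 0, 1, 0, 2, 0, 0]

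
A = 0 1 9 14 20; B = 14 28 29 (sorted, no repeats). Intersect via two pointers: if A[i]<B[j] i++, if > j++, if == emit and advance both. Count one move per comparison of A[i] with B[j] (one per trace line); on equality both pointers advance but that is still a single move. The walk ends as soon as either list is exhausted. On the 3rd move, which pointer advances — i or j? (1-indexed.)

[i=1,j=1] 0<14 → i++
[i=2,j=1] 1<14 → i++
[i=3,j=1] 9<14 → i++

i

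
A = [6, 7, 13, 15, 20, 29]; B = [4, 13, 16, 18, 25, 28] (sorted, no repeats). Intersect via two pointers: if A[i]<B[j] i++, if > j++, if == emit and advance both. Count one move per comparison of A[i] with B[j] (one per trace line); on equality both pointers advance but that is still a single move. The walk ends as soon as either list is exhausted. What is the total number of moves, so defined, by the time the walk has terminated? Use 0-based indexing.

i=0 j=0: 6>4, j++
i=0 j=1: 6<13, i++
i=1 j=1: 7<13, i++
i=2 j=1: 13==13 emit, i++,j++
i=3 j=2: 15<16, i++
i=4 j=2: 20>16, j++
i=4 j=3: 20>18, j++
i=4 j=4: 20<25, i++
i=5 j=4: 29>25, j++
i=5 j=5: 29>28, j++

10 moves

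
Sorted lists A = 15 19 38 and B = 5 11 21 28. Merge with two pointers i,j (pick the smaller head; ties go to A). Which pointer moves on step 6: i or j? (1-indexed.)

j

[i=1,j=1] A[i]=15>B[j]=5 take 5 → j++
[i=1,j=2] A[i]=15>B[j]=11 take 11 → j++
[i=1,j=3] A[i]=15<=B[j]=21 take 15 → i++
[i=2,j=3] A[i]=19<=B[j]=21 take 19 → i++
[i=3,j=3] A[i]=38>B[j]=21 take 21 → j++
[i=3,j=4] A[i]=38>B[j]=28 take 28 → j++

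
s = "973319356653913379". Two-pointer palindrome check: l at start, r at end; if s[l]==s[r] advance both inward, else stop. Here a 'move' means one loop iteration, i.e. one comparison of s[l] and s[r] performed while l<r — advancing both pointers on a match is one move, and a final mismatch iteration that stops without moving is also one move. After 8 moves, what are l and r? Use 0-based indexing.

l=8, r=9

l=0 r=17: '9'=='9', l++,r--
l=1 r=16: '7'=='7', l++,r--
l=2 r=15: '3'=='3', l++,r--
l=3 r=14: '3'=='3', l++,r--
l=4 r=13: '1'=='1', l++,r--
l=5 r=12: '9'=='9', l++,r--
l=6 r=11: '3'=='3', l++,r--
l=7 r=10: '5'=='5', l++,r--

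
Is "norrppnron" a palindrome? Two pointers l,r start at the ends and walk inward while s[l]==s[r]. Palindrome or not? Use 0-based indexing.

not a palindrome (mismatch at 3,6)

l=0 r=9: 'n'=='n', l++,r--
l=1 r=8: 'o'=='o', l++,r--
l=2 r=7: 'r'=='r', l++,r--
l=3 r=6: 'r'!='n', stop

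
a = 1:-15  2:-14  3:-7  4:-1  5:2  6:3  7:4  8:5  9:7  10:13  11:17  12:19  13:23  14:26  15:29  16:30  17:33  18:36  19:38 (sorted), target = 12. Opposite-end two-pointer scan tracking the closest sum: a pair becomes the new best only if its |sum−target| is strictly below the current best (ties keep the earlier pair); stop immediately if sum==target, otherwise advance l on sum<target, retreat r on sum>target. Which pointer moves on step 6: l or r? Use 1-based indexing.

l

[1,19] -15+38=23 d=11 * → r--
[1,18] -15+36=21 d=9 * → r--
[1,17] -15+33=18 d=6 * → r--
[1,16] -15+30=15 d=3 * → r--
[1,15] -15+29=14 d=2 * → r--
[1,14] -15+26=11 d=1 * → l++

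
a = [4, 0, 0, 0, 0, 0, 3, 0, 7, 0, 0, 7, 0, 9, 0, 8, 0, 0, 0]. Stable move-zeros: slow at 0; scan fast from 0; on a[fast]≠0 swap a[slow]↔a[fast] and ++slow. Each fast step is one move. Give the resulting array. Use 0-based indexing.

[4, 3, 7, 7, 9, 8, 0, 0, 0, 0, 0, 0, 0, 0, 0, 0, 0, 0, 0]

(s=0,f=0) a[fast]=4≠0 swap→a[0]=4 → slow++,fast++
(s=1,f=1) a[fast]=0 → fast++
(s=1,f=2) a[fast]=0 → fast++
(s=1,f=3) a[fast]=0 → fast++
(s=1,f=4) a[fast]=0 → fast++
(s=1,f=5) a[fast]=0 → fast++
(s=1,f=6) a[fast]=3≠0 swap→a[1]=3 → slow++,fast++
(s=2,f=7) a[fast]=0 → fast++
(s=2,f=8) a[fast]=7≠0 swap→a[2]=7 → slow++,fast++
(s=3,f=9) a[fast]=0 → fast++
(s=3,f=10) a[fast]=0 → fast++
(s=3,f=11) a[fast]=7≠0 swap→a[3]=7 → slow++,fast++
(s=4,f=12) a[fast]=0 → fast++
(s=4,f=13) a[fast]=9≠0 swap→a[4]=9 → slow++,fast++
(s=5,f=14) a[fast]=0 → fast++
(s=5,f=15) a[fast]=8≠0 swap→a[5]=8 → slow++,fast++
(s=6,f=16) a[fast]=0 → fast++
(s=6,f=17) a[fast]=0 → fast++
(s=6,f=18) a[fast]=0 → fast++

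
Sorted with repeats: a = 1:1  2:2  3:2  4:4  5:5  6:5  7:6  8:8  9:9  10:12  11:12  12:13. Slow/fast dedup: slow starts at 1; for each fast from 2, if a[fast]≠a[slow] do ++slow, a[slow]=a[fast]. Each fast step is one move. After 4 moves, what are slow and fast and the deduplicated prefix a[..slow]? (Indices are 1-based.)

slow=1 fast=2: a[fast]=2≠a[slow]=1 write a[2]=2, slow++,fast++
slow=2 fast=3: a[fast]=2=a[slow] dup, fast++
slow=2 fast=4: a[fast]=4≠a[slow]=2 write a[3]=4, slow++,fast++
slow=3 fast=5: a[fast]=5≠a[slow]=4 write a[4]=5, slow++,fast++

slow=4, fast=6, prefix=[1, 2, 4, 5]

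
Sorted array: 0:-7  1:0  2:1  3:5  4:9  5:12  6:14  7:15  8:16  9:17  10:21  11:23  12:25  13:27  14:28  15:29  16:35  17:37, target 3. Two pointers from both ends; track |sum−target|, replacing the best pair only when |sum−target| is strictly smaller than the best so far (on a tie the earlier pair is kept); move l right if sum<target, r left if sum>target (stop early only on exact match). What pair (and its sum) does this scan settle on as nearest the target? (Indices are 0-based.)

l=0 r=17: -7+37=30 d=27 *, r--
l=0 r=16: -7+35=28 d=25 *, r--
l=0 r=15: -7+29=22 d=19 *, r--
l=0 r=14: -7+28=21 d=18 *, r--
l=0 r=13: -7+27=20 d=17 *, r--
l=0 r=12: -7+25=18 d=15 *, r--
l=0 r=11: -7+23=16 d=13 *, r--
l=0 r=10: -7+21=14 d=11 *, r--
l=0 r=9: -7+17=10 d=7 *, r--
l=0 r=8: -7+16=9 d=6 *, r--
l=0 r=7: -7+15=8 d=5 *, r--
l=0 r=6: -7+14=7 d=4 *, r--
l=0 r=5: -7+12=5 d=2 *, r--
l=0 r=4: -7+9=2 d=1 *, l++
l=1 r=4: 0+9=9 d=6, r--
l=1 r=3: 0+5=5 d=2, r--
l=1 r=2: 0+1=1 d=2, l++

pair (-7, 9) with sum 2 (|Δ|=1)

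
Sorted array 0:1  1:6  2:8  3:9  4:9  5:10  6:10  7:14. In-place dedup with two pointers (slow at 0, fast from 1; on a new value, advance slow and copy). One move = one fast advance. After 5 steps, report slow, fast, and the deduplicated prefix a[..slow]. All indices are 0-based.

slow=0 fast=1: a[fast]=6≠a[slow]=1 write a[1]=6, slow++,fast++
slow=1 fast=2: a[fast]=8≠a[slow]=6 write a[2]=8, slow++,fast++
slow=2 fast=3: a[fast]=9≠a[slow]=8 write a[3]=9, slow++,fast++
slow=3 fast=4: a[fast]=9=a[slow] dup, fast++
slow=3 fast=5: a[fast]=10≠a[slow]=9 write a[4]=10, slow++,fast++

slow=4, fast=6, prefix=[1, 6, 8, 9, 10]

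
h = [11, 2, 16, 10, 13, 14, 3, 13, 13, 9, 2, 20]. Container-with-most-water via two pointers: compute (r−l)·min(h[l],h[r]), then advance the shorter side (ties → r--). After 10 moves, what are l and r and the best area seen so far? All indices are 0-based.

l=10, r=11, best area=144

l=0 r=11: min(11,20)*11=121 best=121 *, l++
l=1 r=11: min(2,20)*10=20 best=121, l++
l=2 r=11: min(16,20)*9=144 best=144 *, l++
l=3 r=11: min(10,20)*8=80 best=144, l++
l=4 r=11: min(13,20)*7=91 best=144, l++
l=5 r=11: min(14,20)*6=84 best=144, l++
l=6 r=11: min(3,20)*5=15 best=144, l++
l=7 r=11: min(13,20)*4=52 best=144, l++
l=8 r=11: min(13,20)*3=39 best=144, l++
l=9 r=11: min(9,20)*2=18 best=144, l++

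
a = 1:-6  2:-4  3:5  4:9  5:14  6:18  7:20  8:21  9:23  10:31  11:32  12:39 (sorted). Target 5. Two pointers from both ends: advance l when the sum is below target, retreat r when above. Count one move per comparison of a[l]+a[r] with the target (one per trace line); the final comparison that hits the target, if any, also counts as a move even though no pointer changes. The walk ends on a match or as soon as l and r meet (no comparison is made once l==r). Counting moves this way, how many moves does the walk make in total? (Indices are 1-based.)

[1,12] -6+39=33 >5 → r--
[1,11] -6+32=26 >5 → r--
[1,10] -6+31=25 >5 → r--
[1,9] -6+23=17 >5 → r--
[1,8] -6+21=15 >5 → r--
[1,7] -6+20=14 >5 → r--
[1,6] -6+18=12 >5 → r--
[1,5] -6+14=8 >5 → r--
[1,4] -6+9=3 <5 → l++
[2,4] -4+9=5 → found

10 moves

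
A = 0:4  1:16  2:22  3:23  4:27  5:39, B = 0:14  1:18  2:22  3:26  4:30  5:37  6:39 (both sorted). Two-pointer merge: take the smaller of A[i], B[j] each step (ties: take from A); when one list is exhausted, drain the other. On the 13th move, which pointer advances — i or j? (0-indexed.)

[i=0,j=0] A[i]=4<=B[j]=14 take 4 → i++
[i=1,j=0] A[i]=16>B[j]=14 take 14 → j++
[i=1,j=1] A[i]=16<=B[j]=18 take 16 → i++
[i=2,j=1] A[i]=22>B[j]=18 take 18 → j++
[i=2,j=2] A[i]=22<=B[j]=22 take 22 → i++
[i=3,j=2] A[i]=23>B[j]=22 take 22 → j++
[i=3,j=3] A[i]=23<=B[j]=26 take 23 → i++
[i=4,j=3] A[i]=27>B[j]=26 take 26 → j++
[i=4,j=4] A[i]=27<=B[j]=30 take 27 → i++
[i=5,j=4] A[i]=39>B[j]=30 take 30 → j++
[i=5,j=5] A[i]=39>B[j]=37 take 37 → j++
[i=5,j=6] A[i]=39<=B[j]=39 take 39 → i++
[i=6,j=6] A done, take B[j]=39 → j++

j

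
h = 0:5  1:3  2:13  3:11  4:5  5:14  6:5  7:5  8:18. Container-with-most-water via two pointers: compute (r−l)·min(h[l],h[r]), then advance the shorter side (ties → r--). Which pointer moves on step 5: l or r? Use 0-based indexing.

l

l=0 r=8: min(5,18)*8=40 best=40 *, l++
l=1 r=8: min(3,18)*7=21 best=40, l++
l=2 r=8: min(13,18)*6=78 best=78 *, l++
l=3 r=8: min(11,18)*5=55 best=78, l++
l=4 r=8: min(5,18)*4=20 best=78, l++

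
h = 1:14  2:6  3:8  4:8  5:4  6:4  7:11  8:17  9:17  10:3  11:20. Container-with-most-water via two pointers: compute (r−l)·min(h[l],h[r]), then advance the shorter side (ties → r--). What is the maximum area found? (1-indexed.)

[1,11] min(14,20)*10=140 best=140 * → l++
[2,11] min(6,20)*9=54 best=140 → l++
[3,11] min(8,20)*8=64 best=140 → l++
[4,11] min(8,20)*7=56 best=140 → l++
[5,11] min(4,20)*6=24 best=140 → l++
[6,11] min(4,20)*5=20 best=140 → l++
[7,11] min(11,20)*4=44 best=140 → l++
[8,11] min(17,20)*3=51 best=140 → l++
[9,11] min(17,20)*2=34 best=140 → l++
[10,11] min(3,20)*1=3 best=140 → l++

max area = 140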